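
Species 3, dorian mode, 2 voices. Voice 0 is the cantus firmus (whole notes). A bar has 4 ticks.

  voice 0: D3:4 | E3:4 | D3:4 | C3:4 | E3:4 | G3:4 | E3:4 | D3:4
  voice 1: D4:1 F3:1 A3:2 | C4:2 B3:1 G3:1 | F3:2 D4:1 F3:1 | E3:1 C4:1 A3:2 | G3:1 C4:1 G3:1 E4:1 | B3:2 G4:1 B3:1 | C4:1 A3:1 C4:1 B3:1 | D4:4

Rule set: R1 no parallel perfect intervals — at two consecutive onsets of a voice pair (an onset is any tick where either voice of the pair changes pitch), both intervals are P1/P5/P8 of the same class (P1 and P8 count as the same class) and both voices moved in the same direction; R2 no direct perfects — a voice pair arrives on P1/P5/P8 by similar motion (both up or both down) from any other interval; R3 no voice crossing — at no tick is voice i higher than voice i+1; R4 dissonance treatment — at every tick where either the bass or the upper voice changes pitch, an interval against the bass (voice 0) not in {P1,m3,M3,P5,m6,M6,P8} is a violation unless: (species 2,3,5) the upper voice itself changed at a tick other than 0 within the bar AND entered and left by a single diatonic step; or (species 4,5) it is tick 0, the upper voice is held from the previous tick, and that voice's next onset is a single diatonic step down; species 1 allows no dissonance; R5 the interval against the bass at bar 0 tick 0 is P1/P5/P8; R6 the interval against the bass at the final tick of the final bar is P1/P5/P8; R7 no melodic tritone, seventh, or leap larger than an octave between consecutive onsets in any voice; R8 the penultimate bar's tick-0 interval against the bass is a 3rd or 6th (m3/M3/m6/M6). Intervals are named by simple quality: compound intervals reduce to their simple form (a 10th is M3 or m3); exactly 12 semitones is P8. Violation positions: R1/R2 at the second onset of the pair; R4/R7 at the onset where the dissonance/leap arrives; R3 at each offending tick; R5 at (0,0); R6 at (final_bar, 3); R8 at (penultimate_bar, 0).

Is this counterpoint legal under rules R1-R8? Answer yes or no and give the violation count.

bar 0: v0=D3 v1=D4 (P8)
bar 1: v0=E3 v1=C4 (m6)
bar 2: v0=D3 v1=F3 (m3)
bar 3: v0=C3 v1=E3 (M3)
bar 4: v0=E3 v1=G3 (m3)
bar 5: v0=G3 v1=B3 (M3)
bar 6: v0=E3 v1=C4 (m6)
bar 7: v0=D3 v1=D4 (P8)
  R4 @ bar6.1: E3/A3 P4 untreated

No (1 violations)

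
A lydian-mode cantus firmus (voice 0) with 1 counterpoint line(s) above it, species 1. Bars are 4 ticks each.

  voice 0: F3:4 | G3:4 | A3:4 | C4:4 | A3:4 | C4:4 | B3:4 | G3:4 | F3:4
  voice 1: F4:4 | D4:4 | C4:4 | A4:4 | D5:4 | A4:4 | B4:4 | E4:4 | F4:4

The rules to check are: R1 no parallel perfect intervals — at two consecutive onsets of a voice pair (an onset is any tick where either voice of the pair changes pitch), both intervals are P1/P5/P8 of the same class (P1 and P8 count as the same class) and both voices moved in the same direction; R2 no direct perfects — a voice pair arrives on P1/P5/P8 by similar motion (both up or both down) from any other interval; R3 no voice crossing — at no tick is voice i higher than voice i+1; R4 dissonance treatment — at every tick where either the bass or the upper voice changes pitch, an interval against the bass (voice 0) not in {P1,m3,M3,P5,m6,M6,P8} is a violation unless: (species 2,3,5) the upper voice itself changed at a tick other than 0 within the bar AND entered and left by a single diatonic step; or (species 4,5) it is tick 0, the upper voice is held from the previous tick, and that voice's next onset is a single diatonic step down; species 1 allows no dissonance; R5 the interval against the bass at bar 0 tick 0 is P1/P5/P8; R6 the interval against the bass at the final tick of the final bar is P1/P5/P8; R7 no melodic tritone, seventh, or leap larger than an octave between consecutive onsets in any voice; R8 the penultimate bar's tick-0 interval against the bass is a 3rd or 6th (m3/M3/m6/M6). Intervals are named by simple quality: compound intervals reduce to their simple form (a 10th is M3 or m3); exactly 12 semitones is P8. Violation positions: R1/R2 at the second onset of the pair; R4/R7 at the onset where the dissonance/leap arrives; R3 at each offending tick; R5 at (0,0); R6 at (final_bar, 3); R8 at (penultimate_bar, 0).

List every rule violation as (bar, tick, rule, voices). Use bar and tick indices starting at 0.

bar 0: v0=F3 v1=F4 downbeat P8
bar 1: v0=G3 v1=D4 downbeat P5
bar 2: v0=A3 v1=C4 downbeat m3
bar 3: v0=C4 v1=A4 downbeat M6
bar 4: v0=A3 v1=D5 downbeat P4
bar 5: v0=C4 v1=A4 downbeat M6
bar 6: v0=B3 v1=B4 downbeat P8
bar 7: v0=G3 v1=E4 downbeat M6
bar 8: v0=F3 v1=F4 downbeat P8
  -> R4 @ bar 4 tick 0 v(0, 1): A3/D5 P4 untreated

(4, 0, R4, (0, 1))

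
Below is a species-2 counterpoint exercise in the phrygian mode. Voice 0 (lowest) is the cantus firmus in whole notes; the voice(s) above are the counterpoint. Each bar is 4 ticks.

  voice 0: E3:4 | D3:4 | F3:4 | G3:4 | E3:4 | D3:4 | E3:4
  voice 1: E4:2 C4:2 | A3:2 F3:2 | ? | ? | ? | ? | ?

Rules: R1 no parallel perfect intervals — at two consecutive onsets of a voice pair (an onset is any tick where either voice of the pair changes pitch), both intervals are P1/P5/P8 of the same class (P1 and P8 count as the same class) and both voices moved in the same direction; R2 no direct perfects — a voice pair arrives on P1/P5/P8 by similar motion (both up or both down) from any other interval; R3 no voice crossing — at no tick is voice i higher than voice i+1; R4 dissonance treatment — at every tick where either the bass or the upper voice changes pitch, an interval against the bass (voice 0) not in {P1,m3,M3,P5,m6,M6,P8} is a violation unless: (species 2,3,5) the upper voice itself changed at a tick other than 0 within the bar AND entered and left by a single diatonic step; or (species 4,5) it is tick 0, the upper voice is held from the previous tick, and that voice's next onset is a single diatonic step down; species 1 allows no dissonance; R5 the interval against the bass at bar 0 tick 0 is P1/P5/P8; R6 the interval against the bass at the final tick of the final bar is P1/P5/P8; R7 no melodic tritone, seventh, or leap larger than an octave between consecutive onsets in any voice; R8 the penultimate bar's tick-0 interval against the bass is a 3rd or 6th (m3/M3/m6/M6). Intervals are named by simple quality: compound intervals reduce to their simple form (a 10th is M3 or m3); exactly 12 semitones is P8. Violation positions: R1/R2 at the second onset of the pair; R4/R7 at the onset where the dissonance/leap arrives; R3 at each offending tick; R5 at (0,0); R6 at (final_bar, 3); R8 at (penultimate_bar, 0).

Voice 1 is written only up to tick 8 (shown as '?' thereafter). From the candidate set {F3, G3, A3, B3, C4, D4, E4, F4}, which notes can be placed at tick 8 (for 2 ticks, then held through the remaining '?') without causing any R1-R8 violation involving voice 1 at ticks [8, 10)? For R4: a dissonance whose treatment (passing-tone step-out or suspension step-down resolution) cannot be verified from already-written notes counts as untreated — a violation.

F3: legal
G3: violates R4
A3: legal
B3: violates R4,R7
C4: violates R2
D4: legal
E4: violates R4,R7
F4: violates R2

{A3, D4, F3}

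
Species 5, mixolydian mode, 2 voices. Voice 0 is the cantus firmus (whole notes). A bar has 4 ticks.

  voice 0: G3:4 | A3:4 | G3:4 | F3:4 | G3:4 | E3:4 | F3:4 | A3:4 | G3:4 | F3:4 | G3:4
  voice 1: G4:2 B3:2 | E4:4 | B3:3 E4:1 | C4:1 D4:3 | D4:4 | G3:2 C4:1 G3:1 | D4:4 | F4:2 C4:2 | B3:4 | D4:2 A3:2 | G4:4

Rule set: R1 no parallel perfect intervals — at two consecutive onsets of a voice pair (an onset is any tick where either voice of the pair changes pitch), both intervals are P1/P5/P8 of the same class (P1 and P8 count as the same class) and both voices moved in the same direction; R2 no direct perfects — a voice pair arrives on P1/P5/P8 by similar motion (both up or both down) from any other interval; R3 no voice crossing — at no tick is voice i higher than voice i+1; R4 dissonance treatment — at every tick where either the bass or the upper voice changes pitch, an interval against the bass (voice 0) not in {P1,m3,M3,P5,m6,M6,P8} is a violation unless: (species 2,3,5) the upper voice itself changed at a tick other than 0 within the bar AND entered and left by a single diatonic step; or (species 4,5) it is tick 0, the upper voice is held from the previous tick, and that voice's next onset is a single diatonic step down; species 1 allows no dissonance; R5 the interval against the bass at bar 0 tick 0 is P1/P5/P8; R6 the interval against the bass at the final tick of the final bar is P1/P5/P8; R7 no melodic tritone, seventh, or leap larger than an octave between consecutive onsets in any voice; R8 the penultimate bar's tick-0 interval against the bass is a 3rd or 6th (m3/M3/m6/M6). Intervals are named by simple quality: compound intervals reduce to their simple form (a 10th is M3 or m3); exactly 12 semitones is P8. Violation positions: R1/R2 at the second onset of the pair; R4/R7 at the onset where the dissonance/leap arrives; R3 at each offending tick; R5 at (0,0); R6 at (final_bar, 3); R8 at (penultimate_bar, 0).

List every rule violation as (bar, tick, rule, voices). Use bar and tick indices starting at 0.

bar 0: v0=G3 v1=G4 downbeat P8
bar 1: v0=A3 v1=E4 downbeat P5
bar 2: v0=G3 v1=B3 downbeat M3
bar 3: v0=F3 v1=C4 downbeat P5
bar 4: v0=G3 v1=D4 downbeat P5
bar 5: v0=E3 v1=G3 downbeat m3
bar 6: v0=F3 v1=D4 downbeat M6
bar 7: v0=A3 v1=F4 downbeat m6
bar 8: v0=G3 v1=B3 downbeat M3
bar 9: v0=F3 v1=D4 downbeat M6
bar 10: v0=G3 v1=G4 downbeat P8
  -> R2 @ bar 1 tick 0 v(0, 1): G3/B3 M3 -> A3/E4 P5 similar
  -> R2 @ bar 3 tick 0 v(0, 1): G3/E4 M6 -> F3/C4 P5 similar
  -> R2 @ bar 10 tick 0 v(0, 1): F3/A3 M3 -> G3/G4 P8 similar
  -> R7 @ bar 10 tick 0 v(1,): A3->G4 leap 10st

(1, 0, R2, (0, 1))
(3, 0, R2, (0, 1))
(10, 0, R2, (0, 1))
(10, 0, R7, (1,))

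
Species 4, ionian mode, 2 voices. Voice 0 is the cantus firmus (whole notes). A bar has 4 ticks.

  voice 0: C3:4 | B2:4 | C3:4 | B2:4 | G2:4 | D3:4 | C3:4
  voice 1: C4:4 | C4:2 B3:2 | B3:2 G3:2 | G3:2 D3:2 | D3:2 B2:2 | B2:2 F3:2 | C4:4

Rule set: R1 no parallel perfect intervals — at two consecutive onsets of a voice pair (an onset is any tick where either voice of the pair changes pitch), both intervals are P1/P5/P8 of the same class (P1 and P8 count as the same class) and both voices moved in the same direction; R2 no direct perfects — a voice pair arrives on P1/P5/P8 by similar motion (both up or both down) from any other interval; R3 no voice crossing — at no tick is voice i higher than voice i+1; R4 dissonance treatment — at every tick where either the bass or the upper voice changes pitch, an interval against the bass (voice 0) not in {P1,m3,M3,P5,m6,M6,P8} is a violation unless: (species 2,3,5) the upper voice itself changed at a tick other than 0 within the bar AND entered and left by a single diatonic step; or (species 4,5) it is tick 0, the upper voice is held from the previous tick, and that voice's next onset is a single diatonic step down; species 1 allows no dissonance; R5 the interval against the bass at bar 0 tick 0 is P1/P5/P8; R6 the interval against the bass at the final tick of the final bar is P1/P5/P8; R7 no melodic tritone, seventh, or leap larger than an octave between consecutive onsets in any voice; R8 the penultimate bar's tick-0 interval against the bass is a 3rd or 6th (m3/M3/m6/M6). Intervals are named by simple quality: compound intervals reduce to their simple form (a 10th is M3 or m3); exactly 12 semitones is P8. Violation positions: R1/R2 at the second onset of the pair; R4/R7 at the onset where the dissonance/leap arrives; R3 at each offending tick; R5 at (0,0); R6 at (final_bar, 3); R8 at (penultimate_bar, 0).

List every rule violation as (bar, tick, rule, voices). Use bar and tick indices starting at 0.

(2, 0, R4, (0, 1))
(5, 0, R3, (0, 1))
(5, 1, R3, (0, 1))
(5, 2, R7, (1,))

bar 0: v0=C3 v1=C4 downbeat P8
bar 1: v0=B2 v1=C4 downbeat m2
bar 2: v0=C3 v1=B3 downbeat M7
bar 3: v0=B2 v1=G3 downbeat m6
bar 4: v0=G2 v1=D3 downbeat P5
bar 5: v0=D3 v1=B2 downbeat m3
bar 6: v0=C3 v1=C4 downbeat P8
  -> R4 @ bar 2 tick 0 v(0, 1): C3/B3 M7 untreated
  -> R3 @ bar 5 tick 0 v(0, 1): D3 above B2
  -> R3 @ bar 5 tick 1 v(0, 1): D3 above B2
  -> R7 @ bar 5 tick 2 v(1,): B2->F3 leap 6st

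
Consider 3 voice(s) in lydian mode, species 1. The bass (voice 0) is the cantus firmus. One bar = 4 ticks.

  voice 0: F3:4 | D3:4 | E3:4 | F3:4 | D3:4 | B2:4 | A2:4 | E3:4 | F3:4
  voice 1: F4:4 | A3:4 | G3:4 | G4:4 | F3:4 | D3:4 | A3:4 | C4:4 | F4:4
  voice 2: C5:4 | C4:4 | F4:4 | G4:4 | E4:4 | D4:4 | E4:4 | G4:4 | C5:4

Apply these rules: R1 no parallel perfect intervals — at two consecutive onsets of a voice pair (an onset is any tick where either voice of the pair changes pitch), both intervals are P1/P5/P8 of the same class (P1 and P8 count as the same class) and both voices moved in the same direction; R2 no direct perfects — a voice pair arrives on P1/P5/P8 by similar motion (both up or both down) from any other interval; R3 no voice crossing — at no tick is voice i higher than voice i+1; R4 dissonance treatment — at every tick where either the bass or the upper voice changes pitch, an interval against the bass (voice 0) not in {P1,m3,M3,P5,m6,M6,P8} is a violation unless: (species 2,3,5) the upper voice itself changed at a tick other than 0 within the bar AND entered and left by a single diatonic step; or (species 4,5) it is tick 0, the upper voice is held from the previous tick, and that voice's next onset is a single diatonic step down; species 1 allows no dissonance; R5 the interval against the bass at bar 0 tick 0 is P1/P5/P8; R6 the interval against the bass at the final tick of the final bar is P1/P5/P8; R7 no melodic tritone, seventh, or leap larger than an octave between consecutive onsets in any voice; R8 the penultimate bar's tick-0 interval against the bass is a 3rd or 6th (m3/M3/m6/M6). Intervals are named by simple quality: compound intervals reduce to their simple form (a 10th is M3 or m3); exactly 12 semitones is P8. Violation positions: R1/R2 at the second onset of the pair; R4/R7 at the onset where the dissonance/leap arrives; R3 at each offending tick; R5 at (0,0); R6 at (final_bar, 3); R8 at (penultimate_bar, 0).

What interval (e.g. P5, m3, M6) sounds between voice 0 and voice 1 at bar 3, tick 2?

M2

voice 0=F3 voice 1=G4 -> M2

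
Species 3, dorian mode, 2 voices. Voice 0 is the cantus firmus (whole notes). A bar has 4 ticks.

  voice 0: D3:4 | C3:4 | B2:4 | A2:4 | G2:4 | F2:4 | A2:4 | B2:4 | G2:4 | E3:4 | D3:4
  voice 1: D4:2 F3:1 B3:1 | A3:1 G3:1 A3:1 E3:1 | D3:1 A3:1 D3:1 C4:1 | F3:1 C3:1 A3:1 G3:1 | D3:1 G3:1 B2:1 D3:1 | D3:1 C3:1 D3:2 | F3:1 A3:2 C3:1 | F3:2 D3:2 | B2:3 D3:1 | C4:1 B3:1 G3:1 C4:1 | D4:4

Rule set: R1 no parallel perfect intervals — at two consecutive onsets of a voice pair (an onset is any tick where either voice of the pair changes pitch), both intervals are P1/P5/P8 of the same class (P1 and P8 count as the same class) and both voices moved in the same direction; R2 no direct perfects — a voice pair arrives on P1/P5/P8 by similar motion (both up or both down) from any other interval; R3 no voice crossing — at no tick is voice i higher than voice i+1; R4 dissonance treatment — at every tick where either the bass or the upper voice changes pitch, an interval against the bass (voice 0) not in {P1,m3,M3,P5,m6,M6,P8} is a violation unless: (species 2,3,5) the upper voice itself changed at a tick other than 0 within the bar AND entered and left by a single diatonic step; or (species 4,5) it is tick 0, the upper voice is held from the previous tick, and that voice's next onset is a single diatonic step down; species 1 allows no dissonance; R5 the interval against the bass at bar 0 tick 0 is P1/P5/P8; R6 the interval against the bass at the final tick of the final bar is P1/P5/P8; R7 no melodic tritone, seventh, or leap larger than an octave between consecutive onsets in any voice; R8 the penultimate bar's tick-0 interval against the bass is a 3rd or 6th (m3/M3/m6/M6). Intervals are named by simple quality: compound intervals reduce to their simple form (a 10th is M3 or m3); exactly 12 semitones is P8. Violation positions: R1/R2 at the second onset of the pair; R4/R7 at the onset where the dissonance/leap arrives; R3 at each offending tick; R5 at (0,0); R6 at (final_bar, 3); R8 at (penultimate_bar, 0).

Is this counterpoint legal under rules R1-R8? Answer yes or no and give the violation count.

No (8 violations)

bar 0: v0=D3 v1=D4 (P8)
bar 1: v0=C3 v1=A3 (M6)
bar 2: v0=B2 v1=D3 (m3)
bar 3: v0=A2 v1=F3 (m6)
bar 4: v0=G2 v1=D3 (P5)
bar 5: v0=F2 v1=D3 (M6)
bar 6: v0=A2 v1=F3 (m6)
bar 7: v0=B2 v1=F3 (TT)
bar 8: v0=G2 v1=B2 (M3)
bar 9: v0=E3 v1=C4 (m6)
bar 10: v0=D3 v1=D4 (P8)
  R7 @ bar0.3: F3->B3 leap 6st
  R4 @ bar2.1: B2/A3 m7 untreated
  R4 @ bar2.3: B2/C4 m2 untreated
  R7 @ bar2.3: D3->C4 leap 10st
  R4 @ bar3.3: A2/G3 m7 untreated
  R2 @ bar4.0: A2/G3 m7 -> G2/D3 P5 similar
  R4 @ bar7.0: B2/F3 TT untreated
  R7 @ bar9.0: D3->C4 leap 10st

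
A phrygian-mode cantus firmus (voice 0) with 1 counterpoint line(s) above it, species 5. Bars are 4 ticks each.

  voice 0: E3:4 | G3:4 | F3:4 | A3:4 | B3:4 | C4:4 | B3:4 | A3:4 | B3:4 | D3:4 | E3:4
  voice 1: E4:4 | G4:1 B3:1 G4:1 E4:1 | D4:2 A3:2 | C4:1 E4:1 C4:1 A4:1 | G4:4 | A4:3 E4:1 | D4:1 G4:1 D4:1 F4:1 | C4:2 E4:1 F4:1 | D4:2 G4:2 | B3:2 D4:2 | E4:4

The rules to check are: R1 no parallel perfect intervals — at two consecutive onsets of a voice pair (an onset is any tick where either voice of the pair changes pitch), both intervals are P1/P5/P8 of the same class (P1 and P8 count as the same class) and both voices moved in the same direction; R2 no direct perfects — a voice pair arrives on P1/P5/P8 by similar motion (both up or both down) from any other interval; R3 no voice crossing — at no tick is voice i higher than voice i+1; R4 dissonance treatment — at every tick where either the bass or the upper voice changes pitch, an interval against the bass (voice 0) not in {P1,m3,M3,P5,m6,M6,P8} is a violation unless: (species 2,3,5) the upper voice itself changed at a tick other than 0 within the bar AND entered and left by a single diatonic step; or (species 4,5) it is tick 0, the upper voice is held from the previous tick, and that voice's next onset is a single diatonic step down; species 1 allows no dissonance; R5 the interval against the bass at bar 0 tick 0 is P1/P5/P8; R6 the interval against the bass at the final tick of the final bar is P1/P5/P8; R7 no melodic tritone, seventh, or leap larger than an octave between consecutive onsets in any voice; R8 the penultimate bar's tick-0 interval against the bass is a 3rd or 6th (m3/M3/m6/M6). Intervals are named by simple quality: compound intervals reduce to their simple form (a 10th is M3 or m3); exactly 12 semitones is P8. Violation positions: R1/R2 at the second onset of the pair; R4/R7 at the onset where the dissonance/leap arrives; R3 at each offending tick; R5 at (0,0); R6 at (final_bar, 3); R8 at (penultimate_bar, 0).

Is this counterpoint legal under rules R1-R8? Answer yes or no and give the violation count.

No (3 violations)

bar 0: v0=E3 v1=E4 (P8)
bar 1: v0=G3 v1=G4 (P8)
bar 2: v0=F3 v1=D4 (M6)
bar 3: v0=A3 v1=C4 (m3)
bar 4: v0=B3 v1=G4 (m6)
bar 5: v0=C4 v1=A4 (M6)
bar 6: v0=B3 v1=D4 (m3)
bar 7: v0=A3 v1=C4 (m3)
bar 8: v0=B3 v1=D4 (m3)
bar 9: v0=D3 v1=B3 (M6)
bar 10: v0=E3 v1=E4 (P8)
  R1 @ bar1.0: E3/E4 P8 -> G3/G4 P8 similar
  R4 @ bar6.3: B3/F4 TT untreated
  R1 @ bar10.0: D3/D4 P8 -> E3/E4 P8 similar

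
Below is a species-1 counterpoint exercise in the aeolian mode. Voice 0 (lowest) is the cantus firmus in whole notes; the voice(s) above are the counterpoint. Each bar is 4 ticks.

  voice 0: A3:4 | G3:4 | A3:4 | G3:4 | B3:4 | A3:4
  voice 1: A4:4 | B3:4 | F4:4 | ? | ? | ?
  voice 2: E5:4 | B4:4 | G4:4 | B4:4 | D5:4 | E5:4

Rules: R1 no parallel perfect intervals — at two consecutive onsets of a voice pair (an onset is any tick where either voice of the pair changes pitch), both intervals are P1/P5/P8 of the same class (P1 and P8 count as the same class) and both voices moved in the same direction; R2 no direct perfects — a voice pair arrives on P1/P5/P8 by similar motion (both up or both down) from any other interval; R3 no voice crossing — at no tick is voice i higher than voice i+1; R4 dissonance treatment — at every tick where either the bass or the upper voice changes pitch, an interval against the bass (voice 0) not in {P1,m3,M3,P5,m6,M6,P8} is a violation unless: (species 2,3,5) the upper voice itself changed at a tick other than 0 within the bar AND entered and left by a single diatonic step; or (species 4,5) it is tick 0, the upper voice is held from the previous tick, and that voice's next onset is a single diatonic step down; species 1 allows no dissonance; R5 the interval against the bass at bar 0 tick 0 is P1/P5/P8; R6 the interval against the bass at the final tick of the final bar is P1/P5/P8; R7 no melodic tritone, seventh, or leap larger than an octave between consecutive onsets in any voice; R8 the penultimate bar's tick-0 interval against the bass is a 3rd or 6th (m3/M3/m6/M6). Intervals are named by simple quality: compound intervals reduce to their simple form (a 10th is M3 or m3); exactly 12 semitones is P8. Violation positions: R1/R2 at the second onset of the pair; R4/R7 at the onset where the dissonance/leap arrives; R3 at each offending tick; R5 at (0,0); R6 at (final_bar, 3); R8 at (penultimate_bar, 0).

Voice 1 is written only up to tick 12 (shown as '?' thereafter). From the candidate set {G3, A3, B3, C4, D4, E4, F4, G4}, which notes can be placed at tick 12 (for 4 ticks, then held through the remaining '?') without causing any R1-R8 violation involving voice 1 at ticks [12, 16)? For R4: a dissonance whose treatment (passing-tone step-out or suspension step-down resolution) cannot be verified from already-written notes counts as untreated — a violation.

{E4, G4}

G3: violates R2,R7
A3: violates R4
B3: violates R7
C4: violates R4
D4: violates R2
E4: legal
F4: violates R4
G4: legal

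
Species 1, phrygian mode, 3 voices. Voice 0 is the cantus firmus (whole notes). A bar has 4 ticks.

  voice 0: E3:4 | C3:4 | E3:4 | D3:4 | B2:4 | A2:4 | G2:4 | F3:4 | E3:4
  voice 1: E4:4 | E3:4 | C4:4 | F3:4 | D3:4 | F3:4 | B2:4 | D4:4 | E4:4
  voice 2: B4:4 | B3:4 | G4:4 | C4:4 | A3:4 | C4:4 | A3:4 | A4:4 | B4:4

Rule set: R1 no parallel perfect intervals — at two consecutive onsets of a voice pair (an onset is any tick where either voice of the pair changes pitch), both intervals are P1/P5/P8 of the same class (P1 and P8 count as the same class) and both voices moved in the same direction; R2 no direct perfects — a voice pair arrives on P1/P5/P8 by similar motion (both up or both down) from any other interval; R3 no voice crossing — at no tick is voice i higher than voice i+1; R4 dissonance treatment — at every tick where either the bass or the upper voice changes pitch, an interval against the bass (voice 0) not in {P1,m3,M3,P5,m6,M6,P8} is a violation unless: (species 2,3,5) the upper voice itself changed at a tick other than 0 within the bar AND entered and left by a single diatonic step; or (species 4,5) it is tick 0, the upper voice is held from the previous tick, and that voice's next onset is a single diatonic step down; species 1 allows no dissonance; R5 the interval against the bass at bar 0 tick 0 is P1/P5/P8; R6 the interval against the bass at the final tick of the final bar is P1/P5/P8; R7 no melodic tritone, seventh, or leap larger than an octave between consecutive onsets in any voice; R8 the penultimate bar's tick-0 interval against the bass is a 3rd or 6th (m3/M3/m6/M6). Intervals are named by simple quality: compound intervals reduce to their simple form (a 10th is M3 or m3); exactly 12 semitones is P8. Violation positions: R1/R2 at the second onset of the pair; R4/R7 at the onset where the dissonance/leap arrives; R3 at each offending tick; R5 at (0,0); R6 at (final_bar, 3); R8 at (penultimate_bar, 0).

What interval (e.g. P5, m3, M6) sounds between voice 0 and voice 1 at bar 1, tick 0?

M3

voice 0=C3 voice 1=E3 -> M3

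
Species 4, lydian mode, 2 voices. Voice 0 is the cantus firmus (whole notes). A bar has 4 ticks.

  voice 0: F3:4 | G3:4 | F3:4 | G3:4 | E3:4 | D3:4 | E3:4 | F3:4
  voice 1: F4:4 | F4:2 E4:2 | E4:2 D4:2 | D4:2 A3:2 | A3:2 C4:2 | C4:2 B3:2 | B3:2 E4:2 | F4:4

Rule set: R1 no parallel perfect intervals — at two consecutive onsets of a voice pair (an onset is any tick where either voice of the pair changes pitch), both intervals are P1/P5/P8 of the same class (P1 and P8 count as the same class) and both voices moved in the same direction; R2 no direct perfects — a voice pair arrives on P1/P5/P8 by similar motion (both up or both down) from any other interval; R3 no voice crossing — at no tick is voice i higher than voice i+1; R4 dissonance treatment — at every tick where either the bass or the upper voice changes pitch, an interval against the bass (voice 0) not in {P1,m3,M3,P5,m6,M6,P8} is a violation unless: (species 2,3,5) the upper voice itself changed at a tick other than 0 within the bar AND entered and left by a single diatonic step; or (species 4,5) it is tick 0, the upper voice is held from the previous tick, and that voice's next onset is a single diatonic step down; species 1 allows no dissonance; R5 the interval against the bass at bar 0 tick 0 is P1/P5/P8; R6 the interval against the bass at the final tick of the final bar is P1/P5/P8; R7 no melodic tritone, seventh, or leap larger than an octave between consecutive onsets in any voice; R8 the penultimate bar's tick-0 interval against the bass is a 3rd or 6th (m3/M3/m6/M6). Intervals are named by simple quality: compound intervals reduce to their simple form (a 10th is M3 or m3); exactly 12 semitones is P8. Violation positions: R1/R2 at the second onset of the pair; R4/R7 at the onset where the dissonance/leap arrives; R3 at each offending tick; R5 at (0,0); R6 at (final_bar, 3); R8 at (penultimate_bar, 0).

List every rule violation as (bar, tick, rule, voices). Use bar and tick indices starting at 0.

bar 0: v0=F3 v1=F4 downbeat P8
bar 1: v0=G3 v1=F4 downbeat m7
bar 2: v0=F3 v1=E4 downbeat M7
bar 3: v0=G3 v1=D4 downbeat P5
bar 4: v0=E3 v1=A3 downbeat P4
bar 5: v0=D3 v1=C4 downbeat m7
bar 6: v0=E3 v1=B3 downbeat P5
bar 7: v0=F3 v1=F4 downbeat P8
  -> R4 @ bar 3 tick 2 v(0, 1): G3/A3 M2 untreated
  -> R4 @ bar 4 tick 0 v(0, 1): E3/A3 P4 untreated
  -> R8 @ bar 6 tick 0 v(0, 1): penult P5 not 3rd/6th
  -> R1 @ bar 7 tick 0 v(0, 1): E3/E4 P8 -> F3/F4 P8 similar

(3, 2, R4, (0, 1))
(4, 0, R4, (0, 1))
(6, 0, R8, (0, 1))
(7, 0, R1, (0, 1))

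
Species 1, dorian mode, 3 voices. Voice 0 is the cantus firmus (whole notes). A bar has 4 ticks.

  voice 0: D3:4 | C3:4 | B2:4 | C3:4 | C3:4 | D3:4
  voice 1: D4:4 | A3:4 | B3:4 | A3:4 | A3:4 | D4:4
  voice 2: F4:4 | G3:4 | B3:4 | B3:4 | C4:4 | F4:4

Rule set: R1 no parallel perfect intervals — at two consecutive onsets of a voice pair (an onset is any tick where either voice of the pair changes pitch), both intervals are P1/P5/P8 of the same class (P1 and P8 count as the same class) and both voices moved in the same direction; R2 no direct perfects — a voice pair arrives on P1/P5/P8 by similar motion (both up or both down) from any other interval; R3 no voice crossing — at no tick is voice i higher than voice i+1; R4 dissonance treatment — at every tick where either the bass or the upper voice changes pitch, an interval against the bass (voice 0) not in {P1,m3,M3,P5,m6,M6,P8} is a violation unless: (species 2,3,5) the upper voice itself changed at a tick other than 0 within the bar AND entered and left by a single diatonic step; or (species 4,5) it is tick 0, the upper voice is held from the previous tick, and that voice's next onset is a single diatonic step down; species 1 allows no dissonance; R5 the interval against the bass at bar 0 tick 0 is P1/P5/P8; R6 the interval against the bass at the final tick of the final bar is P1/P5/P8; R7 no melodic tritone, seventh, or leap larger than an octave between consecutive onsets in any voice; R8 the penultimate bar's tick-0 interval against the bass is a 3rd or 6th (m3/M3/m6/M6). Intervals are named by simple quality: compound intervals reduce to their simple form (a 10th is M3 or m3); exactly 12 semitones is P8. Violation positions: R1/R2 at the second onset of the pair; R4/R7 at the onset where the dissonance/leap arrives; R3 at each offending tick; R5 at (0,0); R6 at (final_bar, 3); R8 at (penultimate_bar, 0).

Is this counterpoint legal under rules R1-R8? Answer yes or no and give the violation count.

No (12 violations)

bar 0: v0=D3 v1=D4 v2=F4 (m3)
bar 1: v0=C3 v1=A3 v2=G3 (P5)
bar 2: v0=B2 v1=B3 v2=B3 (P8)
bar 3: v0=C3 v1=A3 v2=B3 (M7)
bar 4: v0=C3 v1=A3 v2=C4 (P8)
bar 5: v0=D3 v1=D4 v2=F4 (m3)
  R5 @ bar0.0: opens on m3
  R2 @ bar1.0: D3/F4 m3 -> C3/G3 P5 similar
  R3 @ bar1.0: A3 above G3
  R7 @ bar1.0: F4->G3 leap 10st
  R3 @ bar1.1: A3 above G3
  R3 @ bar1.2: A3 above G3
  R3 @ bar1.3: A3 above G3
  R2 @ bar2.0: A3/G3 M2 -> B3/B3 P1 similar
  R4 @ bar3.0: C3/B3 M7 untreated
  R8 @ bar4.0: penult P8 not 3rd/6th
  R2 @ bar5.0: C3/A3 M6 -> D3/D4 P8 similar
  R6 @ bar5.3: closes on m3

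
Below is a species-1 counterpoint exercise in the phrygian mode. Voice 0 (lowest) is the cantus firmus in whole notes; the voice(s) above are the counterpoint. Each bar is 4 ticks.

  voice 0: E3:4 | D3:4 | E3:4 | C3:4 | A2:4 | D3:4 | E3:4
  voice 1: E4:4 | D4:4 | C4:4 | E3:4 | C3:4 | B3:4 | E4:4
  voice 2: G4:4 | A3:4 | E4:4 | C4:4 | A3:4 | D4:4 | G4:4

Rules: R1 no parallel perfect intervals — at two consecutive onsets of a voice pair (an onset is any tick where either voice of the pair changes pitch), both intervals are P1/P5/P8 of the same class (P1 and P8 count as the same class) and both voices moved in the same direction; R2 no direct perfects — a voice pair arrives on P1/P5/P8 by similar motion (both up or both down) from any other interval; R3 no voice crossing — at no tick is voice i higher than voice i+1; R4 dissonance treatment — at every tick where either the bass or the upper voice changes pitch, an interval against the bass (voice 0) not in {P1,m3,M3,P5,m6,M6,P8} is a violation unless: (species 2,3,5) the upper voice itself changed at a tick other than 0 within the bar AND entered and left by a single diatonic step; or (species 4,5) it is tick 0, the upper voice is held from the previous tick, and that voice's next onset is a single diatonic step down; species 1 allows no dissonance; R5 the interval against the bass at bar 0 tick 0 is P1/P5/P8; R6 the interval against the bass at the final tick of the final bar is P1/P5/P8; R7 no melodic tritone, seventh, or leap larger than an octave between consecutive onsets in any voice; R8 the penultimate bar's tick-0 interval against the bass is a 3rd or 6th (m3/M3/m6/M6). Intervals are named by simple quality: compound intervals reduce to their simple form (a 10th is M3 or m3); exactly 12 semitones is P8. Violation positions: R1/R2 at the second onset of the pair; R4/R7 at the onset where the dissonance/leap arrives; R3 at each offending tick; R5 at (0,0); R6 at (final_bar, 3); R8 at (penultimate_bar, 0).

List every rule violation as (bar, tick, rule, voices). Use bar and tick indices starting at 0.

(0, 0, R5, (0, 2))
(1, 0, R1, (0, 1))
(1, 0, R2, (0, 2))
(1, 0, R3, (1, 2))
(1, 0, R7, (2,))
(1, 1, R3, (1, 2))
(1, 2, R3, (1, 2))
(1, 3, R3, (1, 2))
(2, 0, R2, (0, 2))
(3, 0, R1, (0, 2))
(4, 0, R1, (0, 2))
(5, 0, R1, (0, 2))
(5, 0, R7, (1,))
(5, 0, R8, (0, 2))
(6, 0, R2, (0, 1))
(6, 3, R6, (0, 2))

bar 0: v0=E3 v1=E4 v2=G4 downbeat m3
bar 1: v0=D3 v1=D4 v2=A3 downbeat P5
bar 2: v0=E3 v1=C4 v2=E4 downbeat P8
bar 3: v0=C3 v1=E3 v2=C4 downbeat P8
bar 4: v0=A2 v1=C3 v2=A3 downbeat P8
bar 5: v0=D3 v1=B3 v2=D4 downbeat P8
bar 6: v0=E3 v1=E4 v2=G4 downbeat m3
  -> R5 @ bar 0 tick 0 v(0, 2): opens on m3
  -> R1 @ bar 1 tick 0 v(0, 1): E3/E4 P8 -> D3/D4 P8 similar
  -> R2 @ bar 1 tick 0 v(0, 2): E3/G4 m3 -> D3/A3 P5 similar
  -> R3 @ bar 1 tick 0 v(1, 2): D4 above A3
  -> R7 @ bar 1 tick 0 v(2,): G4->A3 leap 10st
  -> R3 @ bar 1 tick 1 v(1, 2): D4 above A3
  -> R3 @ bar 1 tick 2 v(1, 2): D4 above A3
  -> R3 @ bar 1 tick 3 v(1, 2): D4 above A3
  -> R2 @ bar 2 tick 0 v(0, 2): D3/A3 P5 -> E3/E4 P8 similar
  -> R1 @ bar 3 tick 0 v(0, 2): E3/E4 P8 -> C3/C4 P8 similar
  -> R1 @ bar 4 tick 0 v(0, 2): C3/C4 P8 -> A2/A3 P8 similar
  -> R1 @ bar 5 tick 0 v(0, 2): A2/A3 P8 -> D3/D4 P8 similar
  -> R7 @ bar 5 tick 0 v(1,): C3->B3 leap 11st
  -> R8 @ bar 5 tick 0 v(0, 2): penult P8 not 3rd/6th
  -> R2 @ bar 6 tick 0 v(0, 1): D3/B3 M6 -> E3/E4 P8 similar
  -> R6 @ bar 6 tick 3 v(0, 2): closes on m3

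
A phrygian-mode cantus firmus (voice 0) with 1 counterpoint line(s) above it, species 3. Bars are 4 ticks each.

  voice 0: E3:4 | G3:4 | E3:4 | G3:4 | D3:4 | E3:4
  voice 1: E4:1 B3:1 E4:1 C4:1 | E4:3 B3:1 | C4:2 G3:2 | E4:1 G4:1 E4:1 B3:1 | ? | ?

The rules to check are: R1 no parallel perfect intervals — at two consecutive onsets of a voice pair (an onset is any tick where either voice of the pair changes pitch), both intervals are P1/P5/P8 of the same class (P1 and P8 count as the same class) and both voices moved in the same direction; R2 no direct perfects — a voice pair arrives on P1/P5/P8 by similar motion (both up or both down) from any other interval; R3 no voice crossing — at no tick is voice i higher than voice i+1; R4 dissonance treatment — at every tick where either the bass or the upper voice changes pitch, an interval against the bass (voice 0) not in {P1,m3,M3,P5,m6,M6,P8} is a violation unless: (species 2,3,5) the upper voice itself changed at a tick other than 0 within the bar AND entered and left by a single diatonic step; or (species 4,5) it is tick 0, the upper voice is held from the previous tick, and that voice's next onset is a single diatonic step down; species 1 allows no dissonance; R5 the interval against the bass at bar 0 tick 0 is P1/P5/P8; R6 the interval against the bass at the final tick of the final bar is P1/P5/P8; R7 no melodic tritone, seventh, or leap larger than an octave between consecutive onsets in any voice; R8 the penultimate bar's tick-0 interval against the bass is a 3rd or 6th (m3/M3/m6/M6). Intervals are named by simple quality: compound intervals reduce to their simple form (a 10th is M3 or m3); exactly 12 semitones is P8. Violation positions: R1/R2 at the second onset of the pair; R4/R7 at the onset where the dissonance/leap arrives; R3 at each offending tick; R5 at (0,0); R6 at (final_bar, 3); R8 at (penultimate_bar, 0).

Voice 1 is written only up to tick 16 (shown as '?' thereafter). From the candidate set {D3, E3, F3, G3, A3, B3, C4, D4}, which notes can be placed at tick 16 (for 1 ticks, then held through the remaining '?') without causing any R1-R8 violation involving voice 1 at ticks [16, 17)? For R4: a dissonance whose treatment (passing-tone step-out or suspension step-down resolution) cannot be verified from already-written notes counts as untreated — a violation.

{B3}

D3: violates R2,R8
E3: violates R4,R8
F3: violates R7
G3: violates R4,R8
A3: violates R2,R8
B3: legal
C4: violates R4,R8
D4: violates R8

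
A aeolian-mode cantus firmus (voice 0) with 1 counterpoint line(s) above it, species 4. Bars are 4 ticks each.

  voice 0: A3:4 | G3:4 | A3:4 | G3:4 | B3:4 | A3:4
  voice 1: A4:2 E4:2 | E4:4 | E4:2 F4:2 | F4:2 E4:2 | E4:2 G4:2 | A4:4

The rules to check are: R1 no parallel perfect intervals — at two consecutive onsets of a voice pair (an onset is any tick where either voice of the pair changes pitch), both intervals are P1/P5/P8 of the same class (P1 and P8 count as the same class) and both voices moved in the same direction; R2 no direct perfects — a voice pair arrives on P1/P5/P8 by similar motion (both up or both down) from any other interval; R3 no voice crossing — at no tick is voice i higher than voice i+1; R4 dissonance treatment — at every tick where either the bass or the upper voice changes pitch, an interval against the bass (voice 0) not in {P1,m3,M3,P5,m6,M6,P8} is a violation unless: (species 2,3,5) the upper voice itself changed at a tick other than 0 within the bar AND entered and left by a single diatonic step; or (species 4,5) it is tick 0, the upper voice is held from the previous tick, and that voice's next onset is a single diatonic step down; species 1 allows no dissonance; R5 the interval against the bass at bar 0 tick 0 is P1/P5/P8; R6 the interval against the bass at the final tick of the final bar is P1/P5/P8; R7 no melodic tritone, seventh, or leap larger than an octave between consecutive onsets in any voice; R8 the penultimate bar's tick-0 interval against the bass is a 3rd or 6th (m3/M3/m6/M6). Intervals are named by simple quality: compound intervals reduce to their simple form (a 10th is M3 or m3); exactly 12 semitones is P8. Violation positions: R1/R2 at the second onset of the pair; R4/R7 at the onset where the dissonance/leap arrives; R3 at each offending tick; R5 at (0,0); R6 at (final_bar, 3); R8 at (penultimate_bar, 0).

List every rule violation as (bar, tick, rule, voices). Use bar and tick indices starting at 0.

bar 0: v0=A3 v1=A4 downbeat P8
bar 1: v0=G3 v1=E4 downbeat M6
bar 2: v0=A3 v1=E4 downbeat P5
bar 3: v0=G3 v1=F4 downbeat m7
bar 4: v0=B3 v1=E4 downbeat P4
bar 5: v0=A3 v1=A4 downbeat P8
  -> R4 @ bar 4 tick 0 v(0, 1): B3/E4 P4 untreated
  -> R8 @ bar 4 tick 0 v(0, 1): penult P4 not 3rd/6th

(4, 0, R4, (0, 1))
(4, 0, R8, (0, 1))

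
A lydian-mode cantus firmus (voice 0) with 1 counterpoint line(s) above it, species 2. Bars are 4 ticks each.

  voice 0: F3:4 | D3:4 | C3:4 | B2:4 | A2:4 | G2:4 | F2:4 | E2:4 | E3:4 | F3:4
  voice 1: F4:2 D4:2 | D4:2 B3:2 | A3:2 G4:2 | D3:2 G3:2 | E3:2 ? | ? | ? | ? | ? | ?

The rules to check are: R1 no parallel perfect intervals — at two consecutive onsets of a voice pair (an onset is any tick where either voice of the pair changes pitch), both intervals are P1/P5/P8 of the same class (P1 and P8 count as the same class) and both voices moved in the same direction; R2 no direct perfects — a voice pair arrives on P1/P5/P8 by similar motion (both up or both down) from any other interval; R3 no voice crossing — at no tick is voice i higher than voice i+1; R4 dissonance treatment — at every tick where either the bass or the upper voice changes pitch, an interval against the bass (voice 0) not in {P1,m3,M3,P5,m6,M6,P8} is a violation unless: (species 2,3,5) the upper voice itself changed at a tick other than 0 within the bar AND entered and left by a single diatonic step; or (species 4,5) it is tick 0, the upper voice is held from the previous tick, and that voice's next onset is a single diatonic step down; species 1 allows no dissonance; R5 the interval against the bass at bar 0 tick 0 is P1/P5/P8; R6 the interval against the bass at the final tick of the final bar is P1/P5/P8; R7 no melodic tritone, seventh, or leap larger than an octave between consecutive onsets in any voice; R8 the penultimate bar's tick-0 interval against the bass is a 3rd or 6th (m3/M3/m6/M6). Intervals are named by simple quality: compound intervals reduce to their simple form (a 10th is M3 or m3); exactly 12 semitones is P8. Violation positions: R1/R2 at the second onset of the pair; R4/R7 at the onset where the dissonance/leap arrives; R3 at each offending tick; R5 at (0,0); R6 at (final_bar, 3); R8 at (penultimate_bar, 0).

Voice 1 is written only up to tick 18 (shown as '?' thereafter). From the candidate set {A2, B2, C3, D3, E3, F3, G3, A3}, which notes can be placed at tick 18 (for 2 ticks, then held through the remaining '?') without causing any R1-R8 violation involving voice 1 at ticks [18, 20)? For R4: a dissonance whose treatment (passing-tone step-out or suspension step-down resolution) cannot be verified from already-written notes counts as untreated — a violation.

A2: legal
B2: violates R4
C3: legal
D3: violates R4
E3: legal
F3: legal
G3: violates R4
A3: legal

{A2, A3, C3, E3, F3}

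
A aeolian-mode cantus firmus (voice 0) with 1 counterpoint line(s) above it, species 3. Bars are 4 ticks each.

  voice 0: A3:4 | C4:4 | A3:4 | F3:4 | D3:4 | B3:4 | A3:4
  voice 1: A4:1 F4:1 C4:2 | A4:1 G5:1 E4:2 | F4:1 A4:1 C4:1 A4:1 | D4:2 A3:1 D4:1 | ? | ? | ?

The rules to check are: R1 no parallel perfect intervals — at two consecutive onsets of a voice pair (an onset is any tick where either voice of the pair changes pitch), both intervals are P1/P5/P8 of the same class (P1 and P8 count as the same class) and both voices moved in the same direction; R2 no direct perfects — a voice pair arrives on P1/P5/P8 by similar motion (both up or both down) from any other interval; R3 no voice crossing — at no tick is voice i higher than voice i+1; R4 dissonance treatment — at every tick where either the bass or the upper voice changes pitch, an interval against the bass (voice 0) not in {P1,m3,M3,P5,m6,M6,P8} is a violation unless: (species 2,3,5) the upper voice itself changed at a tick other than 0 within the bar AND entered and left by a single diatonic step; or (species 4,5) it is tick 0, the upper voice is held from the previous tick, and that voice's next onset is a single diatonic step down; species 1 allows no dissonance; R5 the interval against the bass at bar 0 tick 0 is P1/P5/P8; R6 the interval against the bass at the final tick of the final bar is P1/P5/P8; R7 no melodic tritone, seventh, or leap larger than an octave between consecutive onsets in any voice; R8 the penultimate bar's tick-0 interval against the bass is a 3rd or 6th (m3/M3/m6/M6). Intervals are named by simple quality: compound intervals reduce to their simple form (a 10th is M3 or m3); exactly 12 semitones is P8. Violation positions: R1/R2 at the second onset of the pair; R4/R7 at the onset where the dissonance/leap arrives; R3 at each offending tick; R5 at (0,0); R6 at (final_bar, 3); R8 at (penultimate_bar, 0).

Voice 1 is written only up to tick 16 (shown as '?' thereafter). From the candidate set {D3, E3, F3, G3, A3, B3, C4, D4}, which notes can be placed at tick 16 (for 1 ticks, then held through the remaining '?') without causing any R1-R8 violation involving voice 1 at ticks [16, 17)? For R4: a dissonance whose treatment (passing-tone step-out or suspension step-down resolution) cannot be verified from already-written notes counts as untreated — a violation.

D3: violates R2
E3: violates R4,R7
F3: legal
G3: violates R4
A3: violates R2
B3: legal
C4: violates R4
D4: legal

{B3, D4, F3}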